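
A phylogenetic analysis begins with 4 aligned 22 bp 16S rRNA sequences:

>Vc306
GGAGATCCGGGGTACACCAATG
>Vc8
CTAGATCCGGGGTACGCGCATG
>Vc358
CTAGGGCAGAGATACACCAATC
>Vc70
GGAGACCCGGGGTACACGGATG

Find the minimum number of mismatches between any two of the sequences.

3

Pairwise Hamming distances:
  Vc306 vs Vc8: 5
  Vc306 vs Vc358: 8
  Vc306 vs Vc70: 3
  Vc8 vs Vc358: 9
  Vc8 vs Vc70: 5
  Vc358 vs Vc70: 10
The smallest is 3, between Vc306 and Vc70.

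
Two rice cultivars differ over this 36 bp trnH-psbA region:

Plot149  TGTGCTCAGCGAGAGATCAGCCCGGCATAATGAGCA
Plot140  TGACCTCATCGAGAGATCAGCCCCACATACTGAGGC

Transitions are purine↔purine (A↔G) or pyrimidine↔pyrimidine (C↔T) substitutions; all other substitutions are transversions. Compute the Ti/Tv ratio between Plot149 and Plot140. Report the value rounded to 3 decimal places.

0.143

Differing sites — 3:T/A (Tv); 4:G/C (Tv); 9:G/T (Tv); 24:G/C (Tv); 25:G/A (Ti); 30:A/C (Tv); 35:C/G (Tv); 36:A/C (Tv).
Of the 8 differences, 1 transition and 7 transversions, so Ti/Tv = 1/7 = 0.143.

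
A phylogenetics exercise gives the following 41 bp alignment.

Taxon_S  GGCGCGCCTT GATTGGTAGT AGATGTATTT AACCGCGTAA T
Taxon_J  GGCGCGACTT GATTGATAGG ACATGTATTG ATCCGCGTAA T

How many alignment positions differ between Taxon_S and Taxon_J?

6

The sequences differ at positions 7 (C/A), 16 (G/A), 20 (T/G), 22 (G/C), 30 (T/G), 32 (A/T).
That gives 6 mismatches out of 41 aligned sites, so the Hamming distance is 6.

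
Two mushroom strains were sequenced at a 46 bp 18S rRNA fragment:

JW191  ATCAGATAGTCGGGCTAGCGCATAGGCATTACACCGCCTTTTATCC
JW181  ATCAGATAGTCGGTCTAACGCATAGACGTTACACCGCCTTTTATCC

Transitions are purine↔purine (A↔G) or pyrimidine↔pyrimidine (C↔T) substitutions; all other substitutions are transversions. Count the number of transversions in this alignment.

Mismatches occur at site 14 (G/T, transversion), site 18 (G/A, transition), site 26 (G/A, transition), site 28 (A/G, transition).
Of the 4 differences, 3 transitions and 1 transversion, so the answer is 1.

1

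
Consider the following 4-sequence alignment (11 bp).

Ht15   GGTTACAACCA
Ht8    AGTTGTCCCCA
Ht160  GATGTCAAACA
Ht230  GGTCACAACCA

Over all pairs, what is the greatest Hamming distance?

Pairwise Hamming distances:
  Ht15 vs Ht8: 5
  Ht15 vs Ht160: 4
  Ht15 vs Ht230: 1
  Ht8 vs Ht160: 8
  Ht8 vs Ht230: 6
  Ht160 vs Ht230: 4
The largest is 8, between Ht8 and Ht160.

8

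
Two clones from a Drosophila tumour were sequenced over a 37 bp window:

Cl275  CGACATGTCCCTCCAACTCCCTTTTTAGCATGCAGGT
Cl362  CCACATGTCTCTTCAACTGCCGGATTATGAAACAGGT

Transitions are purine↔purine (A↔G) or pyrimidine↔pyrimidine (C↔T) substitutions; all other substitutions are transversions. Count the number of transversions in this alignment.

8

The sequences differ at positions 2 (G/C, transversion), 10 (C/T, transition), 13 (C/T, transition), 19 (C/G, transversion), 22 (T/G, transversion), 23 (T/G, transversion), 24 (T/A, transversion), 28 (G/T, transversion), 29 (C/G, transversion), 31 (T/A, transversion), 32 (G/A, transition).
Of the 11 differences, 3 transitions and 8 transversions, so the answer is 8.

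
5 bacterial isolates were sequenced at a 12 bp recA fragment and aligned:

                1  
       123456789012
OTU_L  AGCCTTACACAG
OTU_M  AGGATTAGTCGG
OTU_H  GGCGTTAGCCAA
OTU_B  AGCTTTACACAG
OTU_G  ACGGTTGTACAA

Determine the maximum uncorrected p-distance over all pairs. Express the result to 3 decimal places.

Pairwise Hamming distances:
  OTU_L vs OTU_M: 5
  OTU_L vs OTU_H: 5
  OTU_L vs OTU_B: 1
  OTU_L vs OTU_G: 6
  OTU_M vs OTU_H: 6
  OTU_M vs OTU_B: 5
  OTU_M vs OTU_G: 7
  OTU_H vs OTU_B: 5
  OTU_H vs OTU_G: 6
  OTU_B vs OTU_G: 6
The largest is 7 mismatches, between OTU_M and OTU_G; p = 7/12 = 0.583.

0.583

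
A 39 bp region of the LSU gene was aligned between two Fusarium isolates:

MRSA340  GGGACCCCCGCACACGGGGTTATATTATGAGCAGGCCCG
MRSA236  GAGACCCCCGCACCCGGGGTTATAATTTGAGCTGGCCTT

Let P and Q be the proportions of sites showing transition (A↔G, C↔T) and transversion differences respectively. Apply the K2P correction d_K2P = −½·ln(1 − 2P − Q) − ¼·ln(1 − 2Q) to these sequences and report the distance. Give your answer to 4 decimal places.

0.2052

Mismatches occur at site 2 (G/A, transition), site 14 (A/C, transversion), site 25 (T/A, transversion), site 27 (A/T, transversion), site 33 (A/T, transversion), site 38 (C/T, transition), site 39 (G/T, transversion).
Of the 7 differences, 2 transitions and 5 transversions over 39 sites: P = 2/39 = 0.051282, Q = 5/39 = 0.128205.
d = −0.5·ln(0.769231) − 0.25·ln(0.743590) = −0.5·(-0.262364) − 0.25·(-0.296265) = 0.2052.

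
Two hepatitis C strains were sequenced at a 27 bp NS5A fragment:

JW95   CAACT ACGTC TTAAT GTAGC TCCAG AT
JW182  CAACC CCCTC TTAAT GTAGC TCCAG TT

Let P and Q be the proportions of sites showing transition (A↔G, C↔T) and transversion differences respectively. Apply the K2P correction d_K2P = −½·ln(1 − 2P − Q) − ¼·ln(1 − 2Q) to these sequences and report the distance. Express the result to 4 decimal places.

0.1652

Mismatches occur at site 5 (T↔C, transition), site 6 (A↔C, transversion), site 8 (G↔C, transversion), site 26 (A↔T, transversion).
Of the 4 differences, 1 transition and 3 transversions over 27 sites: P = 1/27 = 0.037037, Q = 3/27 = 0.111111.
d = −0.5·ln(0.814815) − 0.25·ln(0.777778) = −0.5·(-0.204794) − 0.25·(-0.251314) = 0.1652.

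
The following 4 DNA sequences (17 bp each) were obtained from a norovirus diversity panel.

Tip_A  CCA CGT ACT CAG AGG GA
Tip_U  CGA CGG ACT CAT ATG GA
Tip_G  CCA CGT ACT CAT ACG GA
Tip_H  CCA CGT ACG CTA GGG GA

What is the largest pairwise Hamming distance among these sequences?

7

Pairwise Hamming distances:
  Tip_A vs Tip_U: 4
  Tip_A vs Tip_G: 2
  Tip_A vs Tip_H: 4
  Tip_U vs Tip_G: 3
  Tip_U vs Tip_H: 7
  Tip_G vs Tip_H: 5
The largest is 7, between Tip_U and Tip_H.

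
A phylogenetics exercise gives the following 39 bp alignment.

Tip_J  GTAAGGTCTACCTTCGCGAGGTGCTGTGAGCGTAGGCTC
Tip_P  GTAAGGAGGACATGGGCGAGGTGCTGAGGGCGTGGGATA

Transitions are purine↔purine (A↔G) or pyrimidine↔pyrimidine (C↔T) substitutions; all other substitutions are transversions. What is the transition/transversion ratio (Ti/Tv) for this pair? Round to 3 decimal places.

0.222

The sequences differ at positions 7 (T/A, transversion), 8 (C/G, transversion), 9 (T/G, transversion), 12 (C/A, transversion), 14 (T/G, transversion), 15 (C/G, transversion), 27 (T/A, transversion), 29 (A/G, transition), 34 (A/G, transition), 37 (C/A, transversion), 39 (C/A, transversion).
Of the 11 differences, 2 transitions and 9 transversions, so Ti/Tv = 2/9 = 0.222.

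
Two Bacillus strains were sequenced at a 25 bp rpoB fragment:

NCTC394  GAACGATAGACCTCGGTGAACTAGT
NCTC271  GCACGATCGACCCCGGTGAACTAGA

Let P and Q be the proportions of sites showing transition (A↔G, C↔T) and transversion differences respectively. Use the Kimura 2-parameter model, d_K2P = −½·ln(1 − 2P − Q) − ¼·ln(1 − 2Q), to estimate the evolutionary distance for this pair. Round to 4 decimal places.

Mismatches occur at site 2 (A→C, transversion), site 8 (A→C, transversion), site 13 (T→C, transition), site 25 (T→A, transversion).
Of the 4 differences, 1 transition and 3 transversions over 25 sites: P = 1/25 = 0.040000, Q = 3/25 = 0.120000.
d = −0.5·ln(0.800000) − 0.25·ln(0.760000) = −0.5·(-0.223144) − 0.25·(-0.274437) = 0.1802.

0.1802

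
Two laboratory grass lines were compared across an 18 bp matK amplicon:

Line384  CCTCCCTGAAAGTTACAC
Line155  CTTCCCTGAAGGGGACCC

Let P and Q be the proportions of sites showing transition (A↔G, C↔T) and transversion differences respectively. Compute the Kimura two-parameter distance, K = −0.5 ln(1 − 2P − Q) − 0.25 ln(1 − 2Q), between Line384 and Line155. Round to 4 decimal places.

0.3476

Differing sites — 2:C/T (Ti); 11:A/G (Ti); 13:T/G (Tv); 14:T/G (Tv); 17:A/C (Tv).
Of the 5 differences, 2 transitions and 3 transversions over 18 sites: P = 2/18 = 0.111111, Q = 3/18 = 0.166667.
d = −0.5·ln(0.611111) − 0.25·ln(0.666666) = −0.5·(-0.492477) − 0.25·(-0.405466) = 0.3476.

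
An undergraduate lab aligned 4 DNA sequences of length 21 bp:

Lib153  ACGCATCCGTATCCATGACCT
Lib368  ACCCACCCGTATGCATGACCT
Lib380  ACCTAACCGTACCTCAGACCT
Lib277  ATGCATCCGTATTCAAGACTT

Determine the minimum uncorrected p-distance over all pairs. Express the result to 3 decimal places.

0.143

Pairwise Hamming distances:
  Lib153 vs Lib368: 3
  Lib153 vs Lib380: 7
  Lib153 vs Lib277: 4
  Lib368 vs Lib380: 7
  Lib368 vs Lib277: 6
  Lib380 vs Lib277: 9
The smallest is 3 mismatches, between Lib153 and Lib368; p = 3/21 = 0.143.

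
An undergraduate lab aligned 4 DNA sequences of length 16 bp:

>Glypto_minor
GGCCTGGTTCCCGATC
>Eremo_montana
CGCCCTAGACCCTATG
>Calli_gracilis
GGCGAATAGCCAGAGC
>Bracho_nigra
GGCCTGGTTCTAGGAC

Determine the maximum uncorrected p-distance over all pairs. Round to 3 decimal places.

0.750

Pairwise Hamming distances:
  Glypto_minor vs Eremo_montana: 8
  Glypto_minor vs Calli_gracilis: 8
  Glypto_minor vs Bracho_nigra: 4
  Eremo_montana vs Calli_gracilis: 11
  Eremo_montana vs Bracho_nigra: 12
  Calli_gracilis vs Bracho_nigra: 9
The largest is 12 mismatches, between Eremo_montana and Bracho_nigra; p = 12/16 = 0.750.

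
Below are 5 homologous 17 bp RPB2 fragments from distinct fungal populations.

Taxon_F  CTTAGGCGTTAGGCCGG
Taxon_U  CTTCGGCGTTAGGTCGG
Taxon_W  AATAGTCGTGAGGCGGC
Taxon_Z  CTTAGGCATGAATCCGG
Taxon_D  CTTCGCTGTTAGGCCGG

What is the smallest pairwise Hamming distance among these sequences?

2

Pairwise Hamming distances:
  Taxon_F vs Taxon_U: 2
  Taxon_F vs Taxon_W: 6
  Taxon_F vs Taxon_Z: 4
  Taxon_F vs Taxon_D: 3
  Taxon_U vs Taxon_W: 8
  Taxon_U vs Taxon_Z: 6
  Taxon_U vs Taxon_D: 3
  Taxon_W vs Taxon_Z: 8
  Taxon_W vs Taxon_D: 8
  Taxon_Z vs Taxon_D: 7
The smallest is 2, between Taxon_F and Taxon_U.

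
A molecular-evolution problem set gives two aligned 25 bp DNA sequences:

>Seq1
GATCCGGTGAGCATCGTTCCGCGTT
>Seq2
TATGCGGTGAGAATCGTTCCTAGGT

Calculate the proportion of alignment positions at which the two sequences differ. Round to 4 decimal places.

The sequences differ at positions 1 (G/T), 4 (C/G), 12 (C/A), 21 (G/T), 22 (C/A), 24 (T/G).
There are 6 differences over 25 sites, so p = 6/25 = 0.2400.

0.2400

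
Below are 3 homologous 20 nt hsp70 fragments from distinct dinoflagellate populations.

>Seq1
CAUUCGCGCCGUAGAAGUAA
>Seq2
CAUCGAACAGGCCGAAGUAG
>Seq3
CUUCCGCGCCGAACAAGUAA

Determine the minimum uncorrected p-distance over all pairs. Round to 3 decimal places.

0.200

Pairwise Hamming distances:
  Seq1 vs Seq2: 10
  Seq1 vs Seq3: 4
  Seq2 vs Seq3: 11
The smallest is 4 mismatches, between Seq1 and Seq3; p = 4/20 = 0.200.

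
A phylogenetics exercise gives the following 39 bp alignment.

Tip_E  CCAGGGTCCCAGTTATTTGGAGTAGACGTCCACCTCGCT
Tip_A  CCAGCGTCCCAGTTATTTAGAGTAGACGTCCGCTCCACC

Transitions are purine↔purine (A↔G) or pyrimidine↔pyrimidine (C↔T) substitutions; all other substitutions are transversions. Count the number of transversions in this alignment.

1

The sequences differ at positions 5 (G/C, transversion), 19 (G/A, transition), 32 (A/G, transition), 34 (C/T, transition), 35 (T/C, transition), 37 (G/A, transition), 39 (T/C, transition).
Of the 7 differences, 6 transitions and 1 transversion, so the answer is 1.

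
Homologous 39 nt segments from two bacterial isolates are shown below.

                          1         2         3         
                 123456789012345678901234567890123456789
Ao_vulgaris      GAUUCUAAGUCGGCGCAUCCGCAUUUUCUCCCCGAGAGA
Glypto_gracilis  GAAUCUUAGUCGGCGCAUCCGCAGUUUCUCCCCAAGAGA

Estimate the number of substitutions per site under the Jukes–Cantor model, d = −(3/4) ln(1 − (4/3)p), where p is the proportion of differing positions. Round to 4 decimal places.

0.1103

The sequences differ at positions 3 (U/A), 7 (A/U), 24 (U/G), 34 (G/A).
p = 4/39 = 0.102564.
d = −0.75 · ln(1 − (4/3)·0.102564) = −0.75 · ln(0.863248) = −0.75 · (-0.147053) = 0.1103.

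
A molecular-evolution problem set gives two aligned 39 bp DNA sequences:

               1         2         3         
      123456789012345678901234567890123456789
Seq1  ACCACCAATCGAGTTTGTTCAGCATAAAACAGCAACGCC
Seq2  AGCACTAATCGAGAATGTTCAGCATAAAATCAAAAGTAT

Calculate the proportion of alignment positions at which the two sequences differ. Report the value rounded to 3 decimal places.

0.308

The sequences differ at positions 2 (C/G), 6 (C/T), 14 (T/A), 15 (T/A), 30 (C/T), 31 (A/C), 32 (G/A), 33 (C/A), 36 (C/G), 37 (G/T), 38 (C/A), 39 (C/T).
There are 12 differences over 39 sites, so p = 12/39 = 0.308.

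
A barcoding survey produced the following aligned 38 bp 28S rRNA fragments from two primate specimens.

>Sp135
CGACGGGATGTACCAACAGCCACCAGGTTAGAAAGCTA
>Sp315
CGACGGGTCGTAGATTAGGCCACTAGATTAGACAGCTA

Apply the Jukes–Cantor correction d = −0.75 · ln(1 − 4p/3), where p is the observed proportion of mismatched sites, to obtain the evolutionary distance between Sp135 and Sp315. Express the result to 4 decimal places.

0.3658

Differing sites — 8:A/T; 9:T/C; 13:C/G; 14:C/A; 15:A/T; 16:A/T; 17:C/A; 18:A/G; 24:C/T; 27:G/A; 33:A/C.
p = 11/38 = 0.289474.
d = −0.75 · ln(1 − (4/3)·0.289474) = −0.75 · ln(0.614035) = −0.75 · (-0.487703) = 0.3658.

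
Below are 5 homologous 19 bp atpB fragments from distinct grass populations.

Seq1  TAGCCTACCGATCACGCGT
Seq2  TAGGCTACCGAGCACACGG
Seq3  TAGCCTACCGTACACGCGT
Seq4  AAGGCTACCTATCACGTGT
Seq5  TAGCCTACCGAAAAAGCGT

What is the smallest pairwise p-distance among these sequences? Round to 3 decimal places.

0.105

Pairwise Hamming distances:
  Seq1 vs Seq2: 4
  Seq1 vs Seq3: 2
  Seq1 vs Seq4: 4
  Seq1 vs Seq5: 3
  Seq2 vs Seq3: 5
  Seq2 vs Seq4: 6
  Seq2 vs Seq5: 6
  Seq3 vs Seq4: 6
  Seq3 vs Seq5: 3
  Seq4 vs Seq5: 7
The smallest is 2 mismatches, between Seq1 and Seq3; p = 2/19 = 0.105.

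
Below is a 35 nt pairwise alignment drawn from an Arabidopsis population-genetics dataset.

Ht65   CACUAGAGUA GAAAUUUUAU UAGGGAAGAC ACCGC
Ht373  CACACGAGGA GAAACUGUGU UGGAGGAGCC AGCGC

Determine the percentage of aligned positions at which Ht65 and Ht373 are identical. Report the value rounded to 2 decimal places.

68.57%

Mismatches occur at site 4 (U↔A), site 5 (A↔C), site 9 (U↔G), site 15 (U↔C), site 17 (U↔G), site 19 (A↔G), site 22 (A↔G), site 24 (G↔A), site 26 (A↔G), site 29 (A↔C), site 32 (C↔G).
24 of the 35 sites match, so the percent identity is 24/35 × 100 = 68.57%.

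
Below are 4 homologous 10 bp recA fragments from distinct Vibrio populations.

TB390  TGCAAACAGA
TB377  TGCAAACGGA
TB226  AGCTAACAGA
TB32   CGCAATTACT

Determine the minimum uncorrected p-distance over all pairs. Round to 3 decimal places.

Pairwise Hamming distances:
  TB390 vs TB377: 1
  TB390 vs TB226: 2
  TB390 vs TB32: 5
  TB377 vs TB226: 3
  TB377 vs TB32: 6
  TB226 vs TB32: 6
The smallest is 1 mismatch, between TB390 and TB377; p = 1/10 = 0.100.

0.100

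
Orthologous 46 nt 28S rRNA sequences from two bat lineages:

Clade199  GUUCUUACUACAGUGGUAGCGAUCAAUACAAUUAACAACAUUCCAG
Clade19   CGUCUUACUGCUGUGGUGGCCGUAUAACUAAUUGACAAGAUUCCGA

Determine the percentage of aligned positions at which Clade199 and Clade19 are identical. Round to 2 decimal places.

65.22%

The sequences differ at positions 1 (G/C), 2 (U/G), 10 (A/G), 12 (A/U), 18 (A/G), 21 (G/C), 22 (A/G), 24 (C/A), 25 (A/U), 27 (U/A), 28 (A/C), 29 (C/U), 34 (A/G), 39 (C/G), 45 (A/G), 46 (G/A).
30 of the 46 sites match, so the percent identity is 30/46 × 100 = 65.22%.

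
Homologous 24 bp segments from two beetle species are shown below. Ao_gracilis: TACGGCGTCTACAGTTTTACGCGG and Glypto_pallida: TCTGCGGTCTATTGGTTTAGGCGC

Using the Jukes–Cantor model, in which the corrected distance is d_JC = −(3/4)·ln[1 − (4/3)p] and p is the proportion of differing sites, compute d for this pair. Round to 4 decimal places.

0.5199

The sequences differ at positions 2 (A/C), 3 (C/T), 5 (G/C), 6 (C/G), 12 (C/T), 13 (A/T), 15 (T/G), 20 (C/G), 24 (G/C).
p = 9/24 = 0.375000.
d = −0.75 · ln(1 − (4/3)·0.375000) = −0.75 · ln(0.500000) = −0.75 · (-0.693147) = 0.5199.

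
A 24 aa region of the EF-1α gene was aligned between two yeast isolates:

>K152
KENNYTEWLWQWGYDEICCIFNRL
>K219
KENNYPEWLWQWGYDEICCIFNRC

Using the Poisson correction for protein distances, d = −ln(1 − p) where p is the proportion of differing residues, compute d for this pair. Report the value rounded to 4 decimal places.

Mismatches occur at site 6 (T→P), site 24 (L→C).
p = 2/24 = 0.083333.
d = −ln(1 − 0.083333) = −ln(0.916667) = 0.0870.

0.0870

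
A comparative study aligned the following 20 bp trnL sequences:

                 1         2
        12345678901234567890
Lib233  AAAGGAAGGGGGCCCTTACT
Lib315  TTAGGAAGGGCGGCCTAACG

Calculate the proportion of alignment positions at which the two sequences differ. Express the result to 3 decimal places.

0.300

Differing sites — 1:A/T; 2:A/T; 11:G/C; 13:C/G; 17:T/A; 20:T/G.
There are 6 differences over 20 sites, so p = 6/20 = 0.300.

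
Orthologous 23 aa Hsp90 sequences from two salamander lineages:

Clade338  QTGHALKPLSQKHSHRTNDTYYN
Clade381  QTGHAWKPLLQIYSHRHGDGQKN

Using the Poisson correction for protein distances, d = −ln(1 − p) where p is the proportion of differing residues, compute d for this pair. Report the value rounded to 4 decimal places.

0.4964

The sequences differ at positions 6 (L/W), 10 (S/L), 12 (K/I), 13 (H/Y), 17 (T/H), 18 (N/G), 20 (T/G), 21 (Y/Q), 22 (Y/K).
p = 9/23 = 0.391304.
d = −ln(1 − 0.391304) = −ln(0.608696) = 0.4964.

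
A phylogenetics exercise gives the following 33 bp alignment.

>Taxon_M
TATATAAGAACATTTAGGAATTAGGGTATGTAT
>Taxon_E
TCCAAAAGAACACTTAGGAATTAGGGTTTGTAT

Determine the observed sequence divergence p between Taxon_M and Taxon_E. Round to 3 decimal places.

0.152

The sequences differ at positions 2 (A/C), 3 (T/C), 5 (T/A), 13 (T/C), 28 (A/T).
There are 5 differences over 33 sites, so p = 5/33 = 0.152.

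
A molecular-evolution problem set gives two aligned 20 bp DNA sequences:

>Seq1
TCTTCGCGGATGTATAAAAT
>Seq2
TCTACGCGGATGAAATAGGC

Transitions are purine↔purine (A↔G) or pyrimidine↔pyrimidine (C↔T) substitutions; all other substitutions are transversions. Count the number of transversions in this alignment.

4

Differing sites — 4:T/A (Tv); 13:T/A (Tv); 15:T/A (Tv); 16:A/T (Tv); 18:A/G (Ti); 19:A/G (Ti); 20:T/C (Ti).
Of the 7 differences, 3 transitions and 4 transversions, so the answer is 4.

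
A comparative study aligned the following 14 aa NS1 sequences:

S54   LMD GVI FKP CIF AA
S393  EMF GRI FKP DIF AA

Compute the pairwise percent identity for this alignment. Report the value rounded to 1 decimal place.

Mismatches occur at site 1 (L/E), site 3 (D/F), site 5 (V/R), site 10 (C/D).
10 of the 14 sites match, so the percent identity is 10/14 × 100 = 71.4%.

71.4%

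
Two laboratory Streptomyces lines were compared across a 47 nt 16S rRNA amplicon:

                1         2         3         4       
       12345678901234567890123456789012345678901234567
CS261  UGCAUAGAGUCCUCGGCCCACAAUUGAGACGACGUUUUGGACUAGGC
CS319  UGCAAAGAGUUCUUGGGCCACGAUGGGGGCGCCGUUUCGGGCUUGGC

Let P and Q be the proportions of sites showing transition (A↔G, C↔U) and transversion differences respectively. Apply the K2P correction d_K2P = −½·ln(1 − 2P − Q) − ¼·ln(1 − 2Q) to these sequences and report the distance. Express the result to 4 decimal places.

Mismatches occur at site 5 (U→A, transversion), site 11 (C→U, transition), site 14 (C→U, transition), site 17 (C→G, transversion), site 22 (A→G, transition), site 25 (U→G, transversion), site 27 (A→G, transition), site 29 (A→G, transition), site 32 (A→C, transversion), site 38 (U→C, transition), site 41 (A→G, transition), site 44 (A→U, transversion).
Of the 12 differences, 7 transitions and 5 transversions over 47 sites: P = 7/47 = 0.148936, Q = 5/47 = 0.106383.
d = −0.5·ln(0.595745) − 0.25·ln(0.787234) = −0.5·(-0.517943) − 0.25·(-0.239230) = 0.3188.

0.3188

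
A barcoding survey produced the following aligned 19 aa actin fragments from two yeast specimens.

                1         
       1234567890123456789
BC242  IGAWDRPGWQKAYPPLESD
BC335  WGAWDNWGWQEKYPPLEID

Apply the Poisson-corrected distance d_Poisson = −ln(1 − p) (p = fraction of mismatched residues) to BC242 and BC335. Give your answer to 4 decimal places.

0.3795

Mismatches occur at site 1 (I→W), site 6 (R→N), site 7 (P→W), site 11 (K→E), site 12 (A→K), site 18 (S→I).
p = 6/19 = 0.315789.
d = −ln(1 − 0.315789) = −ln(0.684211) = 0.3795.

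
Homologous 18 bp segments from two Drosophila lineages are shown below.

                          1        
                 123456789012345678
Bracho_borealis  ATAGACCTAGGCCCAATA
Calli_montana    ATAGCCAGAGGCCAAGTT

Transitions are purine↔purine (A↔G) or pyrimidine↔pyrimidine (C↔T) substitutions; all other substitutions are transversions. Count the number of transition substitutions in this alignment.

Mismatches occur at site 5 (A→C, transversion), site 7 (C→A, transversion), site 8 (T→G, transversion), site 14 (C→A, transversion), site 16 (A→G, transition), site 18 (A→T, transversion).
Of the 6 differences, 1 transition and 5 transversions, so the answer is 1.

1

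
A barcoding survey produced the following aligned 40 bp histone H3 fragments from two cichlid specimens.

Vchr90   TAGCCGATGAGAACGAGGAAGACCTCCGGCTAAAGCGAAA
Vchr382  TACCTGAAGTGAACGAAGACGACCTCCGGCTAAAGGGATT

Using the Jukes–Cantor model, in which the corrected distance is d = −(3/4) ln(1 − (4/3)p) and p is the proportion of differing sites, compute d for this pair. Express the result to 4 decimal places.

Mismatches occur at site 3 (G→C), site 5 (C→T), site 8 (T→A), site 10 (A→T), site 17 (G→A), site 20 (A→C), site 36 (C→G), site 39 (A→T), site 40 (A→T).
p = 9/40 = 0.225000.
d = −0.75 · ln(1 − (4/3)·0.225000) = −0.75 · ln(0.700000) = −0.75 · (-0.356675) = 0.2675.

0.2675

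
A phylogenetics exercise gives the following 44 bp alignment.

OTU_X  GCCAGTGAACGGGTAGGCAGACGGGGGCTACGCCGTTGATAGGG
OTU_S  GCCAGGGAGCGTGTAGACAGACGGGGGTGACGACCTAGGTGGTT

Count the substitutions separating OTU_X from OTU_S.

13

Mismatches occur at site 6 (T/G), site 9 (A/G), site 12 (G/T), site 17 (G/A), site 28 (C/T), site 29 (T/G), site 33 (C/A), site 35 (G/C), site 37 (T/A), site 39 (A/G), site 41 (A/G), site 43 (G/T), site 44 (G/T).
That gives 13 mismatches out of 44 aligned sites, so the Hamming distance is 13.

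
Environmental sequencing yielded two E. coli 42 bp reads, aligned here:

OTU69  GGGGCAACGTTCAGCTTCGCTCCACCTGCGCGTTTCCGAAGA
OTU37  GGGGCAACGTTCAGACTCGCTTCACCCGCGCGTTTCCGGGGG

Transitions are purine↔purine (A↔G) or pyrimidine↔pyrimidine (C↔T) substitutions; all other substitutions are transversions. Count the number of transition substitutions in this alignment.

6

The sequences differ at positions 15 (C/A, transversion), 16 (T/C, transition), 22 (C/T, transition), 27 (T/C, transition), 39 (A/G, transition), 40 (A/G, transition), 42 (A/G, transition).
Of the 7 differences, 6 transitions and 1 transversion, so the answer is 6.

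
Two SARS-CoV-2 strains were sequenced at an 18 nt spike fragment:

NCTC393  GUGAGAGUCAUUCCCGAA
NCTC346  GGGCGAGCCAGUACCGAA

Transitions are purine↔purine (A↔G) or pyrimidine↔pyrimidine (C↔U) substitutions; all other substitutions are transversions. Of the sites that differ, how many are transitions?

The sequences differ at positions 2 (U/G, transversion), 4 (A/C, transversion), 8 (U/C, transition), 11 (U/G, transversion), 13 (C/A, transversion).
Of the 5 differences, 1 transition and 4 transversions, so the answer is 1.

1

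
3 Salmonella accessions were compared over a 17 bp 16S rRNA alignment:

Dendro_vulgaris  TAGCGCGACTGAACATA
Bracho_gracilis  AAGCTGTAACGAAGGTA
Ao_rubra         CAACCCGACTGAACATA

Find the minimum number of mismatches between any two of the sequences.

3

Pairwise Hamming distances:
  Dendro_vulgaris vs Bracho_gracilis: 8
  Dendro_vulgaris vs Ao_rubra: 3
  Bracho_gracilis vs Ao_rubra: 9
The smallest is 3, between Dendro_vulgaris and Ao_rubra.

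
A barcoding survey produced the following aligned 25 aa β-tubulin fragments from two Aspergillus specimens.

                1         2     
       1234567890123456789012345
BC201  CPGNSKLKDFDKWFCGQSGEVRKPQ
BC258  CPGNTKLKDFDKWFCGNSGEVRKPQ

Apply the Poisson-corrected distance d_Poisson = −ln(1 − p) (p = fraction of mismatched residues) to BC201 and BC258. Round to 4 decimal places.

0.0834

Differing sites — 5:S/T; 17:Q/N.
p = 2/25 = 0.080000.
d = −ln(1 − 0.080000) = −ln(0.920000) = 0.0834.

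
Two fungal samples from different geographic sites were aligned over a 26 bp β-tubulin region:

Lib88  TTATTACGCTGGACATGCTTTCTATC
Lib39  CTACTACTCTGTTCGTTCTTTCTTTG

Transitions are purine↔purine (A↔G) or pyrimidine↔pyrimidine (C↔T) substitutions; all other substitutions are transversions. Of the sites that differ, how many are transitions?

3

Differing sites — 1:T/C (Ti); 4:T/C (Ti); 8:G/T (Tv); 12:G/T (Tv); 13:A/T (Tv); 15:A/G (Ti); 17:G/T (Tv); 24:A/T (Tv); 26:C/G (Tv).
Of the 9 differences, 3 transitions and 6 transversions, so the answer is 3.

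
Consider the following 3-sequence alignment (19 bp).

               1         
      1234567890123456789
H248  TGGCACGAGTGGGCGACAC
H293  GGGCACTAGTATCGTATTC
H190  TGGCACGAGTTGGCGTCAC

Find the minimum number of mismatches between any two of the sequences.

2

Pairwise Hamming distances:
  H248 vs H293: 9
  H248 vs H190: 2
  H293 vs H190: 10
The smallest is 2, between H248 and H190.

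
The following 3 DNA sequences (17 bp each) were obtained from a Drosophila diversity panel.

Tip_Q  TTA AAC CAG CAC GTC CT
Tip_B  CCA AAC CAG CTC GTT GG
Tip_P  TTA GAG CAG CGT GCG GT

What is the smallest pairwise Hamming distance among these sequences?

6

Pairwise Hamming distances:
  Tip_Q vs Tip_B: 6
  Tip_Q vs Tip_P: 7
  Tip_B vs Tip_P: 9
The smallest is 6, between Tip_Q and Tip_B.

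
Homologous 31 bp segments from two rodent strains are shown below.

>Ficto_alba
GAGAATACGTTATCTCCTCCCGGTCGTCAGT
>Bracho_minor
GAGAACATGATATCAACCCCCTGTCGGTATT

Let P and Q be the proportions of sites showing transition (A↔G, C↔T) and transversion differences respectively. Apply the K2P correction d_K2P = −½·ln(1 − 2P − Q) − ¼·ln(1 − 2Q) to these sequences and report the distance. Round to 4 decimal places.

The sequences differ at positions 6 (T/C, transition), 8 (C/T, transition), 10 (T/A, transversion), 15 (T/A, transversion), 16 (C/A, transversion), 18 (T/C, transition), 22 (G/T, transversion), 27 (T/G, transversion), 28 (C/T, transition), 30 (G/T, transversion).
Of the 10 differences, 4 transitions and 6 transversions over 31 sites: P = 4/31 = 0.129032, Q = 6/31 = 0.193548.
d = −0.5·ln(0.548388) − 0.25·ln(0.612904) = −0.5·(-0.600772) − 0.25·(-0.489547) = 0.4228.

0.4228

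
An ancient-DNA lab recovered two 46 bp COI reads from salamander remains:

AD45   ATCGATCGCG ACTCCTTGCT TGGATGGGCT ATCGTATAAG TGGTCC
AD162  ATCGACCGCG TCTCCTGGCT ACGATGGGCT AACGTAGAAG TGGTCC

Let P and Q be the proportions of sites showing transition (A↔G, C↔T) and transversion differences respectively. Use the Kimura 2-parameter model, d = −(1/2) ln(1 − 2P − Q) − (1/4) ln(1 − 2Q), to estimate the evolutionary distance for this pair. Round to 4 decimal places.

The sequences differ at positions 6 (T/C, transition), 11 (A/T, transversion), 17 (T/G, transversion), 21 (T/A, transversion), 22 (G/C, transversion), 32 (T/A, transversion), 37 (T/G, transversion).
Of the 7 differences, 1 transition and 6 transversions over 46 sites: P = 1/46 = 0.021739, Q = 6/46 = 0.130435.
d = −0.5·ln(0.826087) − 0.25·ln(0.739130) = −0.5·(-0.191055) − 0.25·(-0.302281) = 0.1711.

0.1711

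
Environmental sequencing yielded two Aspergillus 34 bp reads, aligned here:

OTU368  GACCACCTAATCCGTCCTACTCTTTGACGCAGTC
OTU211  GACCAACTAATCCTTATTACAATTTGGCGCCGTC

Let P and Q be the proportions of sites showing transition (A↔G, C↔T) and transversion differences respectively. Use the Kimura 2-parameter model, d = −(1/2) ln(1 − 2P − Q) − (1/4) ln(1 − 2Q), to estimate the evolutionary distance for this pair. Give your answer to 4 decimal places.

0.2830

The sequences differ at positions 6 (C/A, transversion), 14 (G/T, transversion), 16 (C/A, transversion), 17 (C/T, transition), 21 (T/A, transversion), 22 (C/A, transversion), 27 (A/G, transition), 31 (A/C, transversion).
Of the 8 differences, 2 transitions and 6 transversions over 34 sites: P = 2/34 = 0.058824, Q = 6/34 = 0.176471.
d = −0.5·ln(0.705881) − 0.25·ln(0.647058) = −0.5·(-0.348309) − 0.25·(-0.435319) = 0.2830.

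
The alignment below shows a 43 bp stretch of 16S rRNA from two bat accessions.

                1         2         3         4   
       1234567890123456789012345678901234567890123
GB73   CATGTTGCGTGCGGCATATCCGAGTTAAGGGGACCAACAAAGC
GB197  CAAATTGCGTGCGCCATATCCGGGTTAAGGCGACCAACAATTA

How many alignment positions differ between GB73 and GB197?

8

Mismatches occur at site 3 (T→A), site 4 (G→A), site 14 (G→C), site 23 (A→G), site 31 (G→C), site 41 (A→T), site 42 (G→T), site 43 (C→A).
That gives 8 mismatches out of 43 aligned sites, so the Hamming distance is 8.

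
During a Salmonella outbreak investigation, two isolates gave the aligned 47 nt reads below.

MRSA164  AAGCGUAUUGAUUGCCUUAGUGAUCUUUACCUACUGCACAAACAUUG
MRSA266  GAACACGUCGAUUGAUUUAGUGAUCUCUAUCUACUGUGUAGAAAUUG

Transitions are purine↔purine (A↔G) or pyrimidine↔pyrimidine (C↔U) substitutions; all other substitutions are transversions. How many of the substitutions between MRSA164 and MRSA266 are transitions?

13

Differing sites — 1:A/G (Ti); 3:G/A (Ti); 5:G/A (Ti); 6:U/C (Ti); 7:A/G (Ti); 9:U/C (Ti); 15:C/A (Tv); 16:C/U (Ti); 27:U/C (Ti); 30:C/U (Ti); 37:C/U (Ti); 38:A/G (Ti); 39:C/U (Ti); 41:A/G (Ti); 43:C/A (Tv).
Of the 15 differences, 13 transitions and 2 transversions, so the answer is 13.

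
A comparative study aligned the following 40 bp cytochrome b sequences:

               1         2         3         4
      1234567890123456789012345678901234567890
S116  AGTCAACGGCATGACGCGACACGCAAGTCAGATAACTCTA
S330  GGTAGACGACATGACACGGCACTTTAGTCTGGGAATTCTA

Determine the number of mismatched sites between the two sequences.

13

Differing sites — 1:A/G; 4:C/A; 5:A/G; 9:G/A; 16:G/A; 19:A/G; 23:G/T; 24:C/T; 25:A/T; 30:A/T; 32:A/G; 33:T/G; 36:C/T.
That gives 13 mismatches out of 40 aligned sites, so the Hamming distance is 13.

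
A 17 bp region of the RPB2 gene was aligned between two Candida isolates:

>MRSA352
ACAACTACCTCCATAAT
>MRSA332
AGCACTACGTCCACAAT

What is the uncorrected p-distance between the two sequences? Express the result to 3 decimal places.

The sequences differ at positions 2 (C/G), 3 (A/C), 9 (C/G), 14 (T/C).
There are 4 differences over 17 sites, so p = 4/17 = 0.235.

0.235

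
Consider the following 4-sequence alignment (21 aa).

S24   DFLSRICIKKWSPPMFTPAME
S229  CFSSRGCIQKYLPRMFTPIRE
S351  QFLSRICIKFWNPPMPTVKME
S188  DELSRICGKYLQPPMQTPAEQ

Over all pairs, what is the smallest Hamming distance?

6

Pairwise Hamming distances:
  S24 vs S229: 9
  S24 vs S351: 6
  S24 vs S188: 8
  S229 vs S351: 12
  S229 vs S188: 14
  S351 vs S188: 11
The smallest is 6, between S24 and S351.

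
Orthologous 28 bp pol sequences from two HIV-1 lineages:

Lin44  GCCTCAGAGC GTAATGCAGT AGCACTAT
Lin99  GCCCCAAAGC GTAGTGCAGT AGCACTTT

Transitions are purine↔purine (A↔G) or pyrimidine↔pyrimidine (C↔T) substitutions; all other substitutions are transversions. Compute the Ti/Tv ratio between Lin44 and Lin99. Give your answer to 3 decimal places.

Mismatches occur at site 4 (T↔C, transition), site 7 (G↔A, transition), site 14 (A↔G, transition), site 27 (A↔T, transversion).
Of the 4 differences, 3 transitions and 1 transversion, so Ti/Tv = 3/1 = 3.000.

3.000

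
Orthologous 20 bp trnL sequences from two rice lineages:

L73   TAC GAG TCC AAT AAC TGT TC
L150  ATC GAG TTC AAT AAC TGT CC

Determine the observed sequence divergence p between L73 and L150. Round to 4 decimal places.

0.2000

The sequences differ at positions 1 (T/A), 2 (A/T), 8 (C/T), 19 (T/C).
There are 4 differences over 20 sites, so p = 4/20 = 0.2000.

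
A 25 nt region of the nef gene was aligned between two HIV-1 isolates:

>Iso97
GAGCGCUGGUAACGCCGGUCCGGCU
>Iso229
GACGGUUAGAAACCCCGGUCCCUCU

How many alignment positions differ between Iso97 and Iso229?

The sequences differ at positions 3 (G/C), 4 (C/G), 6 (C/U), 8 (G/A), 10 (U/A), 14 (G/C), 22 (G/C), 23 (G/U).
That gives 8 mismatches out of 25 aligned sites, so the Hamming distance is 8.

8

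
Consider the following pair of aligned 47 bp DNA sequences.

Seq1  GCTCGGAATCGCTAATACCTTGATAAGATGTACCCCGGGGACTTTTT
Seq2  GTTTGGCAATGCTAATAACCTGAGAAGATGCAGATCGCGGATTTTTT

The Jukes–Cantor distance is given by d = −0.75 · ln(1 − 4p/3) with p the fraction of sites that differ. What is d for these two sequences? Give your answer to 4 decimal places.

0.3796

Mismatches occur at site 2 (C/T), site 4 (C/T), site 7 (A/C), site 9 (T/A), site 10 (C/T), site 18 (C/A), site 20 (T/C), site 24 (T/G), site 31 (T/C), site 33 (C/G), site 34 (C/A), site 35 (C/T), site 38 (G/C), site 42 (C/T).
p = 14/47 = 0.297872.
d = −0.75 · ln(1 − (4/3)·0.297872) = −0.75 · ln(0.602837) = −0.75 · (-0.506108) = 0.3796.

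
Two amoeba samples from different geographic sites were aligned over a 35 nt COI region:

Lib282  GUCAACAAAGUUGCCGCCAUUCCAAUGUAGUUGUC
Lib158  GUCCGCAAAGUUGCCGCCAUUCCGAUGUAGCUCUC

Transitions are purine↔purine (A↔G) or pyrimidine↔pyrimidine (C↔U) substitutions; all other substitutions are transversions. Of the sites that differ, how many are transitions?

3

The sequences differ at positions 4 (A/C, transversion), 5 (A/G, transition), 24 (A/G, transition), 31 (U/C, transition), 33 (G/C, transversion).
Of the 5 differences, 3 transitions and 2 transversions, so the answer is 3.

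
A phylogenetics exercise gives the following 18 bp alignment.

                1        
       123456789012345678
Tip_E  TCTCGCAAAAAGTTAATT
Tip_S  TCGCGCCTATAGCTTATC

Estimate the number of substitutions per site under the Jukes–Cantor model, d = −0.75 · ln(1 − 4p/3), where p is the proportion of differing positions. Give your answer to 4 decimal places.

0.5482

Mismatches occur at site 3 (T→G), site 7 (A→C), site 8 (A→T), site 10 (A→T), site 13 (T→C), site 15 (A→T), site 18 (T→C).
p = 7/18 = 0.388889.
d = −0.75 · ln(1 − (4/3)·0.388889) = −0.75 · ln(0.481481) = −0.75 · (-0.730889) = 0.5482.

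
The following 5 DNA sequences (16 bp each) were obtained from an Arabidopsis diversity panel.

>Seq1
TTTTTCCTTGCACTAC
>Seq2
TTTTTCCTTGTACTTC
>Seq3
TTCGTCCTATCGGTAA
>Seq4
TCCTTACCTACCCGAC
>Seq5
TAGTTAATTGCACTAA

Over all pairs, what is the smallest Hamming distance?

2

Pairwise Hamming distances:
  Seq1 vs Seq2: 2
  Seq1 vs Seq3: 7
  Seq1 vs Seq4: 7
  Seq1 vs Seq5: 5
  Seq2 vs Seq3: 9
  Seq2 vs Seq4: 9
  Seq2 vs Seq5: 7
  Seq3 vs Seq4: 10
  Seq3 vs Seq5: 9
  Seq4 vs Seq5: 8
The smallest is 2, between Seq1 and Seq2.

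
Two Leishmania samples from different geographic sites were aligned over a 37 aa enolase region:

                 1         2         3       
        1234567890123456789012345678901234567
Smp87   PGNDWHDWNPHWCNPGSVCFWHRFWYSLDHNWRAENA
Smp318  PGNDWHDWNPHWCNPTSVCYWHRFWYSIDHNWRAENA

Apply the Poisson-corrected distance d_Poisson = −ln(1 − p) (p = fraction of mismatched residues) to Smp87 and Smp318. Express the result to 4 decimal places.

0.0846

Mismatches occur at site 16 (G/T), site 20 (F/Y), site 28 (L/I).
p = 3/37 = 0.081081.
d = −ln(1 − 0.081081) = −ln(0.918919) = 0.0846.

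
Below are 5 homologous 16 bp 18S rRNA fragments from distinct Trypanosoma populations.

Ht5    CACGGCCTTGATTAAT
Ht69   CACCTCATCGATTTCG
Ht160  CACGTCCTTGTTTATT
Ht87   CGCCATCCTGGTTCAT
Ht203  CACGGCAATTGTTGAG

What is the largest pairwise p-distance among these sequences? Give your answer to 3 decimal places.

0.625

Pairwise Hamming distances:
  Ht5 vs Ht69: 7
  Ht5 vs Ht160: 3
  Ht5 vs Ht87: 7
  Ht5 vs Ht203: 6
  Ht69 vs Ht160: 7
  Ht69 vs Ht87: 10
  Ht69 vs Ht203: 8
  Ht160 vs Ht87: 8
  Ht160 vs Ht203: 8
  Ht87 vs Ht203: 9
The largest is 10 mismatches, between Ht69 and Ht87; p = 10/16 = 0.625.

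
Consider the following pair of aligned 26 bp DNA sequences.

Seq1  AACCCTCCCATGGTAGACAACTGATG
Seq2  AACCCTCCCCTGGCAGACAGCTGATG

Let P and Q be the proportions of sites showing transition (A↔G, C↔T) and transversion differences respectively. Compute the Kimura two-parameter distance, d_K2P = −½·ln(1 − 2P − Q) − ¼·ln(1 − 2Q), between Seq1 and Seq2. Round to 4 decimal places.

0.1268

Differing sites — 10:A/C (Tv); 14:T/C (Ti); 20:A/G (Ti).
Of the 3 differences, 2 transitions and 1 transversion over 26 sites: P = 2/26 = 0.076923, Q = 1/26 = 0.038462.
d = −0.5·ln(0.807692) − 0.25·ln(0.923076) = −0.5·(-0.213574) − 0.25·(-0.080044) = 0.1268.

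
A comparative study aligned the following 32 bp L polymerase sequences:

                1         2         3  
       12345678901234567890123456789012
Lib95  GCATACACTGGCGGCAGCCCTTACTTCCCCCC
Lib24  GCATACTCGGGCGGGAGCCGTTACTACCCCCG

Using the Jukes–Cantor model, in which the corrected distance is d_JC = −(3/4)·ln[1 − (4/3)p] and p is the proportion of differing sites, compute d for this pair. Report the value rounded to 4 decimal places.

0.2158

The sequences differ at positions 7 (A/T), 9 (T/G), 15 (C/G), 20 (C/G), 26 (T/A), 32 (C/G).
p = 6/32 = 0.187500.
d = −0.75 · ln(1 − (4/3)·0.187500) = −0.75 · ln(0.750000) = −0.75 · (-0.287682) = 0.2158.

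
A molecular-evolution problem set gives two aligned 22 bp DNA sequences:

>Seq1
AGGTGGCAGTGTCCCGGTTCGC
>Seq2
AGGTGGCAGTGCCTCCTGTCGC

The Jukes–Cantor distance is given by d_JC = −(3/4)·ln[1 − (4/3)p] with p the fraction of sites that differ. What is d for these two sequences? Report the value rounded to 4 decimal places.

The sequences differ at positions 12 (T/C), 14 (C/T), 16 (G/C), 17 (G/T), 18 (T/G).
p = 5/22 = 0.227273.
d = −0.75 · ln(1 − (4/3)·0.227273) = −0.75 · ln(0.696969) = −0.75 · (-0.361014) = 0.2708.

0.2708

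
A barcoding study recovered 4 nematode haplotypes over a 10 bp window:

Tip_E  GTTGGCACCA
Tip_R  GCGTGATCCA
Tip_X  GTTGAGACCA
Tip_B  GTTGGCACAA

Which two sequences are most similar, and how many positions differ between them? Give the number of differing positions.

Pairwise Hamming distances:
  Tip_E vs Tip_R: 5
  Tip_E vs Tip_X: 2
  Tip_E vs Tip_B: 1
  Tip_R vs Tip_X: 6
  Tip_R vs Tip_B: 6
  Tip_X vs Tip_B: 3
The smallest is 1, between Tip_E and Tip_B.

1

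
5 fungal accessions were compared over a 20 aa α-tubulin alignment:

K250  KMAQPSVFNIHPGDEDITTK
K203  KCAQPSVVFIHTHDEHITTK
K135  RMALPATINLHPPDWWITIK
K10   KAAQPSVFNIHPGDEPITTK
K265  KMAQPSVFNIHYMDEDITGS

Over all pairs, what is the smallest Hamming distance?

Pairwise Hamming distances:
  K250 vs K203: 6
  K250 vs K135: 10
  K250 vs K10: 2
  K250 vs K265: 4
  K203 vs K135: 13
  K203 vs K10: 6
  K203 vs K265: 8
  K135 vs K10: 11
  K135 vs K265: 12
  K10 vs K265: 6
The smallest is 2, between K250 and K10.

2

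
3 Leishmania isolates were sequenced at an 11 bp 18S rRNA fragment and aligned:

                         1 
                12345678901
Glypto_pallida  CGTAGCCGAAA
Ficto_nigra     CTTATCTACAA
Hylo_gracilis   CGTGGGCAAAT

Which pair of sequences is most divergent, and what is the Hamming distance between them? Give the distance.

Pairwise Hamming distances:
  Glypto_pallida vs Ficto_nigra: 5
  Glypto_pallida vs Hylo_gracilis: 4
  Ficto_nigra vs Hylo_gracilis: 7
The largest is 7, between Ficto_nigra and Hylo_gracilis.

7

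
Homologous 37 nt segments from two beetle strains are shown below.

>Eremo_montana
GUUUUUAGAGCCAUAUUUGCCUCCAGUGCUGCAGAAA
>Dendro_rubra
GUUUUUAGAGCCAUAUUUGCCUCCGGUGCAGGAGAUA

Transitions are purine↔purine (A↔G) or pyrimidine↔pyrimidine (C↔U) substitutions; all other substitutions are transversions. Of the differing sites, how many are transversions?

3

The sequences differ at positions 25 (A/G, transition), 30 (U/A, transversion), 32 (C/G, transversion), 36 (A/U, transversion).
Of the 4 differences, 1 transition and 3 transversions, so the answer is 3.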